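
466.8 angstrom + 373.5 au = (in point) 1.584e+17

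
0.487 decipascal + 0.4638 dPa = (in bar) 9.508e-07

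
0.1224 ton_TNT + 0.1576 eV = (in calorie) 1.224e+08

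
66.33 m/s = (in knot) 128.9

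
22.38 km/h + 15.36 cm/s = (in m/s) 6.37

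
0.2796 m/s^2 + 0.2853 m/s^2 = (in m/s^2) 0.5649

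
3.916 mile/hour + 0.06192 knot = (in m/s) 1.782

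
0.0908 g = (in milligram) 90.8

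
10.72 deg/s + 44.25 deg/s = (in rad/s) 0.9594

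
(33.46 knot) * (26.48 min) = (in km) 27.35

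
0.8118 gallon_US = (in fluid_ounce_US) 103.9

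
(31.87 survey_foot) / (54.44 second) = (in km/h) 0.6424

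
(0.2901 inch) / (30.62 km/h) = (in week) 1.432e-09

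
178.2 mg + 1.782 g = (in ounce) 0.06914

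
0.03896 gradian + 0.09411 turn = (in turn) 0.09421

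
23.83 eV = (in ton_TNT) 9.125e-28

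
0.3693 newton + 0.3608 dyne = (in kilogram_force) 0.03766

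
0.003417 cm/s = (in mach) 1.004e-07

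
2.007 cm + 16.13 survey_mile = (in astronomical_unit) 1.735e-07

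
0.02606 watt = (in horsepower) 3.495e-05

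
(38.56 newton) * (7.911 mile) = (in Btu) 465.3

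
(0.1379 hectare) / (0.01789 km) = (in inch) 3035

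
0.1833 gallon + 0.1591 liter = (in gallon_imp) 0.1876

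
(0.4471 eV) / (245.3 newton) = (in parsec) 9.464e-39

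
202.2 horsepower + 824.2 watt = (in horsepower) 203.3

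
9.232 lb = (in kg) 4.188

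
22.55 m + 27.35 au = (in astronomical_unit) 27.35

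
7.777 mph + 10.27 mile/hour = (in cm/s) 806.8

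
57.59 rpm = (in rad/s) 6.031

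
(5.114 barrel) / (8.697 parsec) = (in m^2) 3.03e-18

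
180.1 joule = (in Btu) 0.1707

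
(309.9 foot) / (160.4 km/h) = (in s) 2.12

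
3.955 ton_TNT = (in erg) 1.655e+17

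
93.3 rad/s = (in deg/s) 5346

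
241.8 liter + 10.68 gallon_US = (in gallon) 74.56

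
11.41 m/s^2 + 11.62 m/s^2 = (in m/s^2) 23.03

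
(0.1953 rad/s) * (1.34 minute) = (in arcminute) 5.398e+04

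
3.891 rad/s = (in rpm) 37.16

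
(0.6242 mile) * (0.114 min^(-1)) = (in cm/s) 190.9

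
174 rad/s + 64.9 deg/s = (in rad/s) 175.1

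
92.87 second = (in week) 0.0001536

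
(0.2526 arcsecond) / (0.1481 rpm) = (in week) 1.306e-10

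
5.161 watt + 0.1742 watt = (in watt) 5.335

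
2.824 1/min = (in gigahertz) 4.707e-11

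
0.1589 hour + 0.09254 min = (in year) 1.832e-05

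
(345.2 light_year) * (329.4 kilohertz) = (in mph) 2.406e+24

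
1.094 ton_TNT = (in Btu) 4.338e+06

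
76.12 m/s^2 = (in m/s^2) 76.12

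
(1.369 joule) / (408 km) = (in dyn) 0.3355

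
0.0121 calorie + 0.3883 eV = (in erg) 5.063e+05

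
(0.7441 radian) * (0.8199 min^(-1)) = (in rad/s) 0.01017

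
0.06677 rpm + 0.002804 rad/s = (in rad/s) 0.009796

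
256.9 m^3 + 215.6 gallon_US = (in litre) 2.577e+05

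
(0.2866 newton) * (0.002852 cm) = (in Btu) 7.747e-09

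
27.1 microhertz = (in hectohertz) 2.71e-07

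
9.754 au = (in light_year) 0.0001542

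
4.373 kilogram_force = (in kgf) 4.373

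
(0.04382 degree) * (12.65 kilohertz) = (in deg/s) 554.3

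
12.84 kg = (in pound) 28.31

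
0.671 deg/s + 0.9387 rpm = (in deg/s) 6.303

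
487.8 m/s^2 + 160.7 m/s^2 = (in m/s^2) 648.5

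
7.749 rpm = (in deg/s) 46.49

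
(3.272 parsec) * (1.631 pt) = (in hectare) 5.809e+09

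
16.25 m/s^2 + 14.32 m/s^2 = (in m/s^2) 30.57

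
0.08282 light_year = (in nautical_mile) 4.231e+11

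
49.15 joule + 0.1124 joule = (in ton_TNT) 1.177e-08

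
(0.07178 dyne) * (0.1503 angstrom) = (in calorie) 2.579e-18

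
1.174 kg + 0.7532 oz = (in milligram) 1.195e+06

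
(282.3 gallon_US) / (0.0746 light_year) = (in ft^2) 1.63e-14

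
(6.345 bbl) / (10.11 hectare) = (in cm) 0.0009978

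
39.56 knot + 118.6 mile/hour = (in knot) 142.6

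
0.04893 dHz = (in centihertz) 0.4893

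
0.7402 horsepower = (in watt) 552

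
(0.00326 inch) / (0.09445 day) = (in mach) 2.98e-11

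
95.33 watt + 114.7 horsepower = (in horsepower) 114.8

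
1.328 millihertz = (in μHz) 1328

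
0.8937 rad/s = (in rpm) 8.534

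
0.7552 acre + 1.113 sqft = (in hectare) 0.3056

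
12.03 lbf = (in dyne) 5.351e+06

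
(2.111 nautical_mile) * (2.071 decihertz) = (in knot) 1574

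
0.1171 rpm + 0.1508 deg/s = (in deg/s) 0.8534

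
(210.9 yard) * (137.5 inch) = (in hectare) 0.06735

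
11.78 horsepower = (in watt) 8784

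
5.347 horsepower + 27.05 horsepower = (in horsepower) 32.4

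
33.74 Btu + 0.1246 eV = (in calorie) 8508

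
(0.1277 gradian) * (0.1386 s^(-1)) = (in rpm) 0.002655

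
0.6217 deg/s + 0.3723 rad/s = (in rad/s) 0.3832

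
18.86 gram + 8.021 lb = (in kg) 3.657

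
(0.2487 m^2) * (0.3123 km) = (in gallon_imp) 1.708e+04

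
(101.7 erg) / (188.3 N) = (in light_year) 5.709e-24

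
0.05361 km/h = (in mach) 4.373e-05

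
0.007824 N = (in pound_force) 0.001759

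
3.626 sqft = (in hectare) 3.369e-05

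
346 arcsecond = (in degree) 0.09611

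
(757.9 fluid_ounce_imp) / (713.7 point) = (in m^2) 0.08553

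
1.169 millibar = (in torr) 0.8768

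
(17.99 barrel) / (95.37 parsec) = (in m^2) 9.719e-19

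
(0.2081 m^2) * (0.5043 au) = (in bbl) 9.875e+10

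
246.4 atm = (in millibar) 2.497e+05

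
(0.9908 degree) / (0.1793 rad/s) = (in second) 0.09645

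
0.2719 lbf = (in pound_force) 0.2719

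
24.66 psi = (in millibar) 1700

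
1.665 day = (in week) 0.2379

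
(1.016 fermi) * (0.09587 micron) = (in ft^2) 1.048e-21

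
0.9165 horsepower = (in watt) 683.4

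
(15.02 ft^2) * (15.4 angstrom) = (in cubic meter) 2.149e-09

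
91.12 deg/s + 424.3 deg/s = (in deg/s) 515.4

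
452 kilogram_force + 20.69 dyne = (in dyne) 4.433e+08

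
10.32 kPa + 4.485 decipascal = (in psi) 1.497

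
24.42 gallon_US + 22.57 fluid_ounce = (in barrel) 0.5856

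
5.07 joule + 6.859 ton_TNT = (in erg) 2.87e+17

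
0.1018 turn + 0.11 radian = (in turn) 0.1193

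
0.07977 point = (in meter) 2.814e-05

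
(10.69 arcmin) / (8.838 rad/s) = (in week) 5.818e-10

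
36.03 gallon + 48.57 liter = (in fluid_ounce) 6254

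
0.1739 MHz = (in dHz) 1.739e+06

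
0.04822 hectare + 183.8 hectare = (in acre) 454.3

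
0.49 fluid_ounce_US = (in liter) 0.01449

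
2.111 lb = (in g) 957.5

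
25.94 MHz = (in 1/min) 1.556e+09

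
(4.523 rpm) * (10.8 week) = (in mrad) 3.094e+09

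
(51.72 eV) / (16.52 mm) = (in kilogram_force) 5.115e-17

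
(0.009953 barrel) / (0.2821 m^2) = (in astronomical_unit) 3.75e-14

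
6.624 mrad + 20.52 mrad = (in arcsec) 5599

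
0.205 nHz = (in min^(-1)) 1.23e-08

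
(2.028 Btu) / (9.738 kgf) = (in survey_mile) 0.01392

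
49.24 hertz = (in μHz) 4.924e+07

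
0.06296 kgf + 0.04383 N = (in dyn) 6.613e+04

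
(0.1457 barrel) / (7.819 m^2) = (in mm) 2.963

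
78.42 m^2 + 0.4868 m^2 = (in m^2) 78.91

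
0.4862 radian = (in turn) 0.07738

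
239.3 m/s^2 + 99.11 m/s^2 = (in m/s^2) 338.4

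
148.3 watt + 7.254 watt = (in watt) 155.6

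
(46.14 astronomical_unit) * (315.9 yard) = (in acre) 4.927e+11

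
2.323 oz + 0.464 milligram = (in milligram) 6.586e+04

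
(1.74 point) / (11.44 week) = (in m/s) 8.872e-11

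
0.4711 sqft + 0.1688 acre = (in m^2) 683.2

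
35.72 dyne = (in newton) 0.0003572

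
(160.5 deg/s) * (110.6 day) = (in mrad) 2.677e+10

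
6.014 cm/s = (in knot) 0.1169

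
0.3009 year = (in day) 109.8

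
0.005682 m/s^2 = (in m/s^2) 0.005682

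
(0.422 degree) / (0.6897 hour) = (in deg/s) 0.00017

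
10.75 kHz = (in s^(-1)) 1.075e+04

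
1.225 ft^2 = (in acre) 2.812e-05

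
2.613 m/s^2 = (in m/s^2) 2.613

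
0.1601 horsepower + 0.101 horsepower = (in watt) 194.7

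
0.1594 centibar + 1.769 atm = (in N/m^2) 1.794e+05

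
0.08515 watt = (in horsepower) 0.0001142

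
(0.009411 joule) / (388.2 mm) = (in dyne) 2424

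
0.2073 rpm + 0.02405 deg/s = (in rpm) 0.2113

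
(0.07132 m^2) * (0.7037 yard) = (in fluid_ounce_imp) 1615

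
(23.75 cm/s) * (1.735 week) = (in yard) 2.725e+05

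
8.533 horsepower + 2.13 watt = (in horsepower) 8.536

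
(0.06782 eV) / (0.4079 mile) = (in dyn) 1.655e-18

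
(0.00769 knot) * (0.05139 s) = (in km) 2.033e-07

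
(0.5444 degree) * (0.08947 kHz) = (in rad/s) 0.8501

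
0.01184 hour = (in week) 7.048e-05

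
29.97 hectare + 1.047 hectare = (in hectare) 31.02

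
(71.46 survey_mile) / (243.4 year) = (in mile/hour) 3.351e-05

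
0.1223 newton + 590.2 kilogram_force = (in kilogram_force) 590.2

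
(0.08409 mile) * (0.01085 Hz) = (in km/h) 5.286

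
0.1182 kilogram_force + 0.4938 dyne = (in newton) 1.159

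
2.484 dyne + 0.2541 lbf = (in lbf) 0.2541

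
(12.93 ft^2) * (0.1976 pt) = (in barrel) 0.0005267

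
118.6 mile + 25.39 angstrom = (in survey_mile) 118.6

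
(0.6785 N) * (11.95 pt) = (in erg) 2.86e+04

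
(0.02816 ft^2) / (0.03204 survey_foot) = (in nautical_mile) 0.0001446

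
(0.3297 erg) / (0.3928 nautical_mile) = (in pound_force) 1.019e-11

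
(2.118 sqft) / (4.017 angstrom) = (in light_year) 5.178e-08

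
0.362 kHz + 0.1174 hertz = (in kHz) 0.3621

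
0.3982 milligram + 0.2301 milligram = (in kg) 6.283e-07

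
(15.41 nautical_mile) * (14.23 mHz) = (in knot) 789.4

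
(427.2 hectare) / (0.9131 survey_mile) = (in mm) 2.907e+06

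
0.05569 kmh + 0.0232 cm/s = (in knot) 0.03052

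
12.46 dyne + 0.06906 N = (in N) 0.06918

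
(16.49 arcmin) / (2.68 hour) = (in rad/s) 4.972e-07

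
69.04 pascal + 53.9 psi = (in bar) 3.717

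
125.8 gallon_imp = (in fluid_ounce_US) 1.934e+04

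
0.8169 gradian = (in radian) 0.01283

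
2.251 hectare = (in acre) 5.562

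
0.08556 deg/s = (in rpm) 0.01426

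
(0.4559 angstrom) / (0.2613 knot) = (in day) 3.925e-15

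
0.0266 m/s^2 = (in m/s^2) 0.0266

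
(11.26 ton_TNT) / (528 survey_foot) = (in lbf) 6.581e+07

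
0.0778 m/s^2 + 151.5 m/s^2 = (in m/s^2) 151.6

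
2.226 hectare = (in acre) 5.501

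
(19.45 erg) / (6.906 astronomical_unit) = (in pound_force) 4.232e-19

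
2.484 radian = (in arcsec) 5.124e+05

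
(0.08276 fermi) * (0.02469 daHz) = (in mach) 6.001e-20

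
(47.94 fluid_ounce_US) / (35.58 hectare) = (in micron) 0.003985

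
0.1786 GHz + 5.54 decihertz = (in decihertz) 1.786e+09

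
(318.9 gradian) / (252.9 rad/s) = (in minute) 0.0003301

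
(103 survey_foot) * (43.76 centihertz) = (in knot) 26.7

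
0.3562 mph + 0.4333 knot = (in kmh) 1.376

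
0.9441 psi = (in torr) 48.82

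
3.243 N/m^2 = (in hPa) 0.03243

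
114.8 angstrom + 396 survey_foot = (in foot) 396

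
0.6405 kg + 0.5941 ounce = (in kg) 0.6573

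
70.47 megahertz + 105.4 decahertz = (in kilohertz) 7.047e+04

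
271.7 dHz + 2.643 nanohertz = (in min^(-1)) 1630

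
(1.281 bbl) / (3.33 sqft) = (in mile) 0.0004091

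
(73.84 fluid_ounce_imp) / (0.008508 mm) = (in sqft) 2654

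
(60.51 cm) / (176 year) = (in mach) 3.202e-13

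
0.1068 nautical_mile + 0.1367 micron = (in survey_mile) 0.1229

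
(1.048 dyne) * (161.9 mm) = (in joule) 1.697e-06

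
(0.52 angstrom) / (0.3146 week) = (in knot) 5.312e-16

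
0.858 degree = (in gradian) 0.9533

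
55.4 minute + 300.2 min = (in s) 2.134e+04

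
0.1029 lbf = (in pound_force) 0.1029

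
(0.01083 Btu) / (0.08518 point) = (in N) 3.802e+05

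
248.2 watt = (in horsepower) 0.3328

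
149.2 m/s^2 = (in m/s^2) 149.2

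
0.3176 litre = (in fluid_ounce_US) 10.74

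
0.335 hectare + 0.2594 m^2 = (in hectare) 0.335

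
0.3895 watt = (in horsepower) 0.0005223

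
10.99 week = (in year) 0.2108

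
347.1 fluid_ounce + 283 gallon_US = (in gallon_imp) 237.9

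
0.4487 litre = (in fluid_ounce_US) 15.17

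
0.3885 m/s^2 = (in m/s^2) 0.3885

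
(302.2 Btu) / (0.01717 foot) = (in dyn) 6.092e+12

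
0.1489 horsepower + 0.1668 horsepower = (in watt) 235.4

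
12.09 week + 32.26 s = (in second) 7.312e+06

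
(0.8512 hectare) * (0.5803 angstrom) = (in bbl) 3.107e-06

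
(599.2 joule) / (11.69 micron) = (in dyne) 5.126e+12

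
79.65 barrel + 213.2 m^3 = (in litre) 2.259e+05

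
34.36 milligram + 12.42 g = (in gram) 12.45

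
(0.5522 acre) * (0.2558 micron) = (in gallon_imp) 0.1257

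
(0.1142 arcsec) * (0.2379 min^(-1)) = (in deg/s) 1.258e-07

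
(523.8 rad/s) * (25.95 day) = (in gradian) 7.476e+10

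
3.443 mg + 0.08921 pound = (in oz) 1.427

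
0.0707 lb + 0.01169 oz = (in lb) 0.07143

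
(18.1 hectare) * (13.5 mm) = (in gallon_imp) 5.375e+05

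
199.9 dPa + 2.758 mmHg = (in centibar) 0.3877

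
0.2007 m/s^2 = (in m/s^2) 0.2007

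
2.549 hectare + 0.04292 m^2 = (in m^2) 2.549e+04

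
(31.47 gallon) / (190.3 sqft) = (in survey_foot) 0.02211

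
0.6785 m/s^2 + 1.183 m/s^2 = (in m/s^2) 1.861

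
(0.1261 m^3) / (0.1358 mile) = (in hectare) 5.77e-08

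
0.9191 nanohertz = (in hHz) 9.191e-12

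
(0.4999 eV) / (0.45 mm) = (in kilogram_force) 1.815e-17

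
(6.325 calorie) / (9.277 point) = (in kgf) 824.6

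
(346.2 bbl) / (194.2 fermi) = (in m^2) 2.834e+14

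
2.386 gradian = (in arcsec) 7731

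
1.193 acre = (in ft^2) 5.197e+04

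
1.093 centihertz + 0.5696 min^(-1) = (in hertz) 0.02042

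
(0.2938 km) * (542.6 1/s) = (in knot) 3.099e+05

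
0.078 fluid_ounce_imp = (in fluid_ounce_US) 0.07494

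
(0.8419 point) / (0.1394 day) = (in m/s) 2.466e-08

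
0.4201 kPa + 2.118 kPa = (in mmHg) 19.04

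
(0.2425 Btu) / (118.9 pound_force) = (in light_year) 5.113e-17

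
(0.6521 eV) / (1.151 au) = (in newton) 6.068e-31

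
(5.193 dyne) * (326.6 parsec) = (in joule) 5.233e+14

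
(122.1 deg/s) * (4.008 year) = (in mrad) 2.694e+11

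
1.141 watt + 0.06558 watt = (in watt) 1.207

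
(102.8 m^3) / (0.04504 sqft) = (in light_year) 2.597e-12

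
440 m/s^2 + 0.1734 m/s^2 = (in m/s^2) 440.2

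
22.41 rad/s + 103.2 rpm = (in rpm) 317.2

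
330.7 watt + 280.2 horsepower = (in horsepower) 280.6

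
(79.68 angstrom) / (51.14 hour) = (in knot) 8.413e-14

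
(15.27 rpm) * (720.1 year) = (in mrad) 3.631e+13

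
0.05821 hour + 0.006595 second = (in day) 0.002425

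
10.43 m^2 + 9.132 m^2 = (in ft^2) 210.6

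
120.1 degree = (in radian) 2.096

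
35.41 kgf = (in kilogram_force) 35.41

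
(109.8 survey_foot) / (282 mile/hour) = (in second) 0.2655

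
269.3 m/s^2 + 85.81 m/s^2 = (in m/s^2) 355.1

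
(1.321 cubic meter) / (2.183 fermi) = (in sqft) 6.514e+15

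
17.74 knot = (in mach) 0.0268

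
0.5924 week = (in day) 4.147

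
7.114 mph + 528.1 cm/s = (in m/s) 8.461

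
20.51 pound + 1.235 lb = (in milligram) 9.863e+06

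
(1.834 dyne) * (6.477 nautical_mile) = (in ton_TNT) 5.258e-11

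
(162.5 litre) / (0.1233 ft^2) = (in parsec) 4.597e-16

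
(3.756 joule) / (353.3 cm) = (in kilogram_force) 0.1084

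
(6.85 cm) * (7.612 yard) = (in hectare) 4.768e-05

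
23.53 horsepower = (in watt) 1.755e+04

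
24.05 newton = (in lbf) 5.407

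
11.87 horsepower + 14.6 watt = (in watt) 8866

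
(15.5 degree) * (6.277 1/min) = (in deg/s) 1.622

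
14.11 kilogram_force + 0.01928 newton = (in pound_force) 31.11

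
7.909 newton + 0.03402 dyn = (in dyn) 7.909e+05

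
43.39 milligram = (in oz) 0.001531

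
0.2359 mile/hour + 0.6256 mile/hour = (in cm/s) 38.51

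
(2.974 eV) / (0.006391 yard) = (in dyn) 8.154e-12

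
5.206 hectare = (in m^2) 5.206e+04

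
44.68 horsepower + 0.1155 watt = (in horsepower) 44.68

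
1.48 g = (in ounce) 0.05221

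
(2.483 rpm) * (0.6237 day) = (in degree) 8.028e+05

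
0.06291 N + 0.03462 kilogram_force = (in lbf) 0.09047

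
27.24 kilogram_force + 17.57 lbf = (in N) 345.3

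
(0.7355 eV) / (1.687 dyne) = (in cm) 6.985e-13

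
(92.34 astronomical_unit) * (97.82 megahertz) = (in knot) 2.627e+21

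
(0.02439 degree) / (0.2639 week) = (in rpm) 2.547e-08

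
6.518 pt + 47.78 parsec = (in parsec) 47.78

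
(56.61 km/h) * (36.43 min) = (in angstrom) 3.437e+14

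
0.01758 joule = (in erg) 1.758e+05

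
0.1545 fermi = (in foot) 5.069e-16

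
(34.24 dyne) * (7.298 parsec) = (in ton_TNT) 1.843e+04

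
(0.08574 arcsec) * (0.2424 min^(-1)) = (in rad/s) 1.679e-09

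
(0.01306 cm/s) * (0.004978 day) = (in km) 5.617e-05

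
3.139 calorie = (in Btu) 0.01245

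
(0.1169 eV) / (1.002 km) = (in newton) 1.869e-23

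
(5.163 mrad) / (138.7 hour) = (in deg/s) 5.924e-07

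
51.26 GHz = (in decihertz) 5.126e+11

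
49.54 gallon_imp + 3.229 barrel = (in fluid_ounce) 2.497e+04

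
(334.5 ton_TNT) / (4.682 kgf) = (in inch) 1.2e+12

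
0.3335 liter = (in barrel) 0.002098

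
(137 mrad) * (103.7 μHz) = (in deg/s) 0.000814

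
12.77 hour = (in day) 0.5321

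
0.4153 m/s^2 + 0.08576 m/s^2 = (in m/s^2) 0.5011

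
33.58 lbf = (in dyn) 1.494e+07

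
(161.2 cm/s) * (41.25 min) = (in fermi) 3.99e+18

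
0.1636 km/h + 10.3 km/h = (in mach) 0.008536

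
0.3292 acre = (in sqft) 1.434e+04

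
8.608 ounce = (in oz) 8.608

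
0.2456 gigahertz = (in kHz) 2.456e+05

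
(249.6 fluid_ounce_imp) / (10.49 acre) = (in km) 1.671e-10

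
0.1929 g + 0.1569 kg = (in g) 157.1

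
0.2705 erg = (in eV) 1.688e+11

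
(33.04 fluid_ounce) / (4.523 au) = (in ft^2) 1.554e-14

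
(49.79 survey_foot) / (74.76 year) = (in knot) 1.251e-08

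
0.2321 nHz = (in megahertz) 2.321e-16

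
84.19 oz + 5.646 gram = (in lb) 5.274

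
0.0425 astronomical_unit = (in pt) 1.802e+13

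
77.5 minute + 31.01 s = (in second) 4681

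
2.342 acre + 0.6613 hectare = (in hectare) 1.609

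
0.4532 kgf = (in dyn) 4.444e+05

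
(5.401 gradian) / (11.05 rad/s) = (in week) 1.269e-08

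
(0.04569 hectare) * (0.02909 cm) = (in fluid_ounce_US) 4494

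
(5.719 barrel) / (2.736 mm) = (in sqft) 3577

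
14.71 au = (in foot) 7.22e+12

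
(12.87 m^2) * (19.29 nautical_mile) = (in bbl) 2.892e+06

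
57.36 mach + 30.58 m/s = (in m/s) 1.956e+04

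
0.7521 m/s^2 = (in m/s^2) 0.7521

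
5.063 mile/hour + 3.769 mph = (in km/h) 14.21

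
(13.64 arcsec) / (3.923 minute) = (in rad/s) 2.809e-07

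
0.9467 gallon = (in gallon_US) 0.9467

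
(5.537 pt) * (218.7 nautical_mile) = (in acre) 0.1955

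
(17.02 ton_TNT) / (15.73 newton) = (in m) 4.527e+09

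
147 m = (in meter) 147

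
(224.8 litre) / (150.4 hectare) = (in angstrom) 1495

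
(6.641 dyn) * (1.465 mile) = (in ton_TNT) 3.742e-11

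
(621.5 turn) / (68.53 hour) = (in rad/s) 0.01583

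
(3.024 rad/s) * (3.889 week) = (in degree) 4.075e+08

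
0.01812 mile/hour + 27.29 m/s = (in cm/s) 2730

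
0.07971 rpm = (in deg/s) 0.4783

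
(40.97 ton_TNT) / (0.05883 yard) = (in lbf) 7.164e+11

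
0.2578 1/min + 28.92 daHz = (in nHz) 2.892e+11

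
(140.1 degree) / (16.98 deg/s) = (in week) 1.364e-05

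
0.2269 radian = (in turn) 0.03611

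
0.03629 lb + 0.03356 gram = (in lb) 0.03636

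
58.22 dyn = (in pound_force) 0.0001309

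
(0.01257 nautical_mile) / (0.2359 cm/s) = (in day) 0.1142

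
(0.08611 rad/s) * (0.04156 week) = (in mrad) 2.164e+06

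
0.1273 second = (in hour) 3.536e-05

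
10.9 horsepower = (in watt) 8128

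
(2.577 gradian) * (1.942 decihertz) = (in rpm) 0.07507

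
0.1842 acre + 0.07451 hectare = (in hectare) 0.1491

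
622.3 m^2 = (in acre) 0.1538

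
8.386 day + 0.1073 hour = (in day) 8.39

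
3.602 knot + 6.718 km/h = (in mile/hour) 8.319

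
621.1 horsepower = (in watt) 4.632e+05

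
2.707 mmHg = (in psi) 0.05234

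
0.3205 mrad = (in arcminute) 1.102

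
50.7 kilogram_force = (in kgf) 50.7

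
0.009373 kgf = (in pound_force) 0.02066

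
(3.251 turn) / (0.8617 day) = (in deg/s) 0.01572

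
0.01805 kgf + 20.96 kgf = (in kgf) 20.98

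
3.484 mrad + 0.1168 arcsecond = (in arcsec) 718.7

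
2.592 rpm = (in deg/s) 15.55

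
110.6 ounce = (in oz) 110.6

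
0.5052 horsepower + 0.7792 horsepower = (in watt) 957.8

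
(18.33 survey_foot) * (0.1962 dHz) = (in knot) 0.2131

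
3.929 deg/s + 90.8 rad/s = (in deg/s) 5206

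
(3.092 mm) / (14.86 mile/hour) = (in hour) 1.293e-07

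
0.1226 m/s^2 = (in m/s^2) 0.1226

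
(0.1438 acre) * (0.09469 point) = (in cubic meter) 0.01944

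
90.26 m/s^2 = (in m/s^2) 90.26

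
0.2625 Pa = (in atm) 2.591e-06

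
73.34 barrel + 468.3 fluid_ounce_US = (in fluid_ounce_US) 3.947e+05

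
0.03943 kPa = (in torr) 0.2957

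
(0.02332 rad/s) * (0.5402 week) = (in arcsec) 1.572e+09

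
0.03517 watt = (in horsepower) 4.716e-05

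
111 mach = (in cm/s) 3.78e+06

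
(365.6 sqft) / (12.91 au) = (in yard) 1.923e-11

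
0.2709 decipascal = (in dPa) 0.2709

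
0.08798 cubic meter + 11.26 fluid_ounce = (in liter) 88.31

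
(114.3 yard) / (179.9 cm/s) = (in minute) 0.9683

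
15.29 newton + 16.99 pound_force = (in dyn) 9.087e+06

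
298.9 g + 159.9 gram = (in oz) 16.18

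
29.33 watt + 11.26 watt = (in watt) 40.59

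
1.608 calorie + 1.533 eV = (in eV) 4.199e+19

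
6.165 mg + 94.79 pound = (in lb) 94.79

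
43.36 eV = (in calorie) 1.66e-18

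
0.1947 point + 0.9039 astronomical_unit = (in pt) 3.833e+14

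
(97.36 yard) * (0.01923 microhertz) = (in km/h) 6.163e-06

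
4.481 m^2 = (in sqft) 48.23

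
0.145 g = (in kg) 0.000145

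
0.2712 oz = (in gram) 7.688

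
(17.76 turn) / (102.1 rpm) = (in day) 0.0001208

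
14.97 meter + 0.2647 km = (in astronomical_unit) 1.869e-09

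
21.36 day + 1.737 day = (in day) 23.1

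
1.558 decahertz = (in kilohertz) 0.01558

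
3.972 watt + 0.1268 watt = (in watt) 4.099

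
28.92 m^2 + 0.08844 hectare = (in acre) 0.2257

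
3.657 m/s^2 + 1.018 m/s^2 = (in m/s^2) 4.675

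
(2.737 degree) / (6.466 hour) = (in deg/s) 0.0001176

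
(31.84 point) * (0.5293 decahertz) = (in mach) 0.0001746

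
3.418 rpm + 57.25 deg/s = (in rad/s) 1.357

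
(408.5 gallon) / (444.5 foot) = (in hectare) 1.141e-06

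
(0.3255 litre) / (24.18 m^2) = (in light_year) 1.423e-21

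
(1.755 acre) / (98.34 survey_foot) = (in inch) 9329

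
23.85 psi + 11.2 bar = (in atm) 12.68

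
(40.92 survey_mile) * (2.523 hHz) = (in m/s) 1.662e+07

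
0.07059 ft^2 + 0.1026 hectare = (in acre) 0.2535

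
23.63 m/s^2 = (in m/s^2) 23.63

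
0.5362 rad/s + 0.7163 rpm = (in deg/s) 35.02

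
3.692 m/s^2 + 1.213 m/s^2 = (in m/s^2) 4.905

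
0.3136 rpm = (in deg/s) 1.882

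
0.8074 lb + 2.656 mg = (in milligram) 3.662e+05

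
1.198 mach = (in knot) 792.9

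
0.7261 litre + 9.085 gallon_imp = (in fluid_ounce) 1421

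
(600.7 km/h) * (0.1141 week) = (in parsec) 3.732e-10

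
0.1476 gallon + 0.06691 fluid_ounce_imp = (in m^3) 0.0005606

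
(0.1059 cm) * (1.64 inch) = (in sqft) 0.0004748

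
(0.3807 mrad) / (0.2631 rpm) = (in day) 1.599e-07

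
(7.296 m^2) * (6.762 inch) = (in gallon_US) 331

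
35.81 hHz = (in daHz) 358.1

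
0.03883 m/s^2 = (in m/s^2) 0.03883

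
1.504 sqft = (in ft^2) 1.504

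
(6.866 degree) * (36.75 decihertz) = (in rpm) 4.205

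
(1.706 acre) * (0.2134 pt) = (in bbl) 3.269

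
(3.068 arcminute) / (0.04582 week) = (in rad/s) 3.22e-08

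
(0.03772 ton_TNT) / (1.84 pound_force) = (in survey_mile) 1.198e+04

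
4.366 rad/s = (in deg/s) 250.2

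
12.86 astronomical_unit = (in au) 12.86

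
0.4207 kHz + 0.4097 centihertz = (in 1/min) 2.524e+04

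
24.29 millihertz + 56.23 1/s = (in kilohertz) 0.05625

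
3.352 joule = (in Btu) 0.003177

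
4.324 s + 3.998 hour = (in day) 0.1666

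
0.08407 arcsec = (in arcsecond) 0.08407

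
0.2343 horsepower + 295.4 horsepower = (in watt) 2.205e+05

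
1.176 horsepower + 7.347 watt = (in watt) 884.3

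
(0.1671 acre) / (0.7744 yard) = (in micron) 9.55e+08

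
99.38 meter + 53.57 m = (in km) 0.1529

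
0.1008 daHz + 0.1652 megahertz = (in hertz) 1.652e+05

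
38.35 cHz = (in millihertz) 383.5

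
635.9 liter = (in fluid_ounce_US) 2.15e+04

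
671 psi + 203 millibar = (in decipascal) 4.647e+07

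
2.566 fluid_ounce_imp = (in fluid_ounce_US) 2.465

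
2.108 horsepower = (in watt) 1572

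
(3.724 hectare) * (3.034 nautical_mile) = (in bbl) 1.316e+09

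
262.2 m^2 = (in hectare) 0.02622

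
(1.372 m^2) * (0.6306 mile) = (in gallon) 3.678e+05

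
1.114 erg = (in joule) 1.114e-07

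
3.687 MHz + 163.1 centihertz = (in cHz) 3.687e+08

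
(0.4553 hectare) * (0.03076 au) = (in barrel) 1.318e+14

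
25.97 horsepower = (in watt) 1.937e+04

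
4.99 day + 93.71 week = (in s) 5.711e+07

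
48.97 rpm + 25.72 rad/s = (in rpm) 294.6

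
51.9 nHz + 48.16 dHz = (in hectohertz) 0.04816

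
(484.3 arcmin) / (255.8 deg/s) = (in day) 3.652e-07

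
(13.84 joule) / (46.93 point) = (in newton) 836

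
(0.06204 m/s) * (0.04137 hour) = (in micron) 9.24e+06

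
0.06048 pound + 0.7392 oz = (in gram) 48.39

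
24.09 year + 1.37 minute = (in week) 1256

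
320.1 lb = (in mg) 1.452e+08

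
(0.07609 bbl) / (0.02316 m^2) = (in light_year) 5.521e-17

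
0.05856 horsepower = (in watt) 43.67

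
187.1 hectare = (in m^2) 1.871e+06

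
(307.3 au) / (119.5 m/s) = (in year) 1.22e+04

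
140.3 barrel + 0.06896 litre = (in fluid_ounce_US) 7.543e+05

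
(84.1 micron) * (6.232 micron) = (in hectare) 5.241e-14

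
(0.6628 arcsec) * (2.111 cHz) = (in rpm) 6.478e-07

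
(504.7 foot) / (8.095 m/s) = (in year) 6.026e-07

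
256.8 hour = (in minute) 1.541e+04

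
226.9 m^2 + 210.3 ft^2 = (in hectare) 0.02464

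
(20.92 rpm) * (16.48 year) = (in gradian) 7.248e+10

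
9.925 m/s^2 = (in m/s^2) 9.925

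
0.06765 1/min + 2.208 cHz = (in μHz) 2.321e+04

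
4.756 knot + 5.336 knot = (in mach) 0.01525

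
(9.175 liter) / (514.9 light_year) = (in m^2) 1.883e-21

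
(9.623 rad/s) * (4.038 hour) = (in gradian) 8.906e+06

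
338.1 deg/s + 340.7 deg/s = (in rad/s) 11.85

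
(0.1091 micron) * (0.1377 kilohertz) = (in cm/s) 0.001502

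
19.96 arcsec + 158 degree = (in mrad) 2758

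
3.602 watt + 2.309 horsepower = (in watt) 1725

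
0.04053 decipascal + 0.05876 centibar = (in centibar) 0.05876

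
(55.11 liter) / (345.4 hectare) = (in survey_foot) 5.235e-08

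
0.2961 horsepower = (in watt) 220.8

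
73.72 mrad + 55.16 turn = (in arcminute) 1.192e+06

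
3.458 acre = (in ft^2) 1.506e+05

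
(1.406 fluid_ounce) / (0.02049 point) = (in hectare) 0.0005752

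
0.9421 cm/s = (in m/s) 0.009421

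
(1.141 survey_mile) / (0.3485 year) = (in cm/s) 0.01671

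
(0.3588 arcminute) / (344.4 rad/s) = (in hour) 8.418e-11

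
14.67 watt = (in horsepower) 0.01967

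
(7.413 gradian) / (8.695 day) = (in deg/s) 8.881e-06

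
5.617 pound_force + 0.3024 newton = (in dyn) 2.529e+06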